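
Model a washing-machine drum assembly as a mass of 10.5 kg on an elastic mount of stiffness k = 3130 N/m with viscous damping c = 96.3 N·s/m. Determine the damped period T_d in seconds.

0.377 s

ω_n = √(k/m) = √(3130/10.5) = 17.27 rad/s.
Critical damping c_c = 2√(k·m) = 2√(3130 × 10.5) = 362.6 N·s/m, so ζ = c/c_c = 96.3/362.6 = 0.2656.
ω_d = ω_n√(1 − ζ²) = 17.27 × √(1 − 0.0705) = 16.65 rad/s.
T_d = 2π/ω_d = 0.3775 s.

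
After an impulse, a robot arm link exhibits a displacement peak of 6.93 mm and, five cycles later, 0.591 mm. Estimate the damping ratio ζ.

Logarithmic decrement δ = (1/n)·ln(x₀/x_n) = (1/5)·ln(6.93/0.591) = (1/5)·ln(11.73) = 0.4924.
ζ = δ/√(4π² + δ²) = 0.4924/√(39.48 + 0.242) = 0.4924/6.302 = 0.07812.

0.0781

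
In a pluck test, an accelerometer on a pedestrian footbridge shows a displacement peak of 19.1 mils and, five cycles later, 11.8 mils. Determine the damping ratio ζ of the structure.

Logarithmic decrement δ = (1/n)·ln(x₀/x_n) = (1/5)·ln(19.1/11.8) = (1/5)·ln(1.619) = 0.09632.
ζ = δ/√(4π² + δ²) = 0.09632/√(39.48 + 0.00928) = 0.09632/6.284 = 0.01533.

0.0153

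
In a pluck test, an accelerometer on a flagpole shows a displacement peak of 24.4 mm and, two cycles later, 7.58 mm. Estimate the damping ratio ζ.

Logarithmic decrement δ = (1/n)·ln(x₀/x_n) = (1/2)·ln(24.4/7.58) = (1/2)·ln(3.219) = 0.5845.
ζ = δ/√(4π² + δ²) = 0.5845/√(39.48 + 0.342) = 0.5845/6.310 = 0.09263.

0.0926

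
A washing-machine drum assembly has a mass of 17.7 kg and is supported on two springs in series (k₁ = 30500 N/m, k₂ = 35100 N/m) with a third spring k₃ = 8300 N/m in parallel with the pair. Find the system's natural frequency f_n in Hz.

5.94 Hz

Series pair: k_s = k₁k₂/(k₁+k₂) = (30500)(35100)/(30500 + 35100) = 16320 N/m. In parallel with k₃: k_eq = 16320 + 8300 = 24620 N/m.
ω_n = √(k_eq/m) = √(24620/17.7) = √1391 = 37.30 rad/s.
f_n = ω_n/(2π) = 37.30/6.283 = 5.936 Hz.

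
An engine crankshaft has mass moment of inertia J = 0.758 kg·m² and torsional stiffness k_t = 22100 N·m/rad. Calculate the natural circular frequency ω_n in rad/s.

ω_n = √(k_t/J) = √(22100/0.758) = √29160 = 170.8 rad/s.

171 rad/s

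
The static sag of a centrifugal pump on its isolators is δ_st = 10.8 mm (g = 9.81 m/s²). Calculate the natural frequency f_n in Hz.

ω_n = √(g/δ_st) = √(9.81/0.0108) = √908.3 = 30.14 rad/s.
f_n = ω_n/(2π) = 30.14/6.283 = 4.797 Hz.

4.80 Hz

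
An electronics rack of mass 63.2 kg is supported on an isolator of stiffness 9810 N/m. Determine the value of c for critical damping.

1570 N·s/m

c_c = 2√(k·m) = 2√(9810 × 63.2) = 2 × 787.4 = 1575 N·s/m.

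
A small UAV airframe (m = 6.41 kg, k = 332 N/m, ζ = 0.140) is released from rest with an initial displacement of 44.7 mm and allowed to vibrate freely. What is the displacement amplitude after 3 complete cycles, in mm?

Logarithmic decrement δ = 2πζ/√(1 − ζ²) = 2π × 0.1400/√(1 − 0.0196) = 0.8884.
After n cycles, x_n/x₀ = e^(−nδ), so x_3 = 44.7 × e^(−3 × 0.8884) = 44.7 × 0.06959 = 3.111 mm.

3.11 mm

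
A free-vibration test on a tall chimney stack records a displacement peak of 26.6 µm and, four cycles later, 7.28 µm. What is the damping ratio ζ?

Logarithmic decrement δ = (1/n)·ln(x₀/x_n) = (1/4)·ln(26.6/7.28) = (1/4)·ln(3.654) = 0.3239.
ζ = δ/√(4π² + δ²) = 0.3239/√(39.48 + 0.105) = 0.3239/6.292 = 0.05149.

0.0515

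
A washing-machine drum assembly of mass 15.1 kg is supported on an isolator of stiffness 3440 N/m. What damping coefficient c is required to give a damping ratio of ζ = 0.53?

242 N·s/m

c_c = 2√(k·m) = 2√(3440 × 15.1) = 455.8 N·s/m.
c = ζ·c_c = 0.53 × 455.8 = 241.6 N·s/m.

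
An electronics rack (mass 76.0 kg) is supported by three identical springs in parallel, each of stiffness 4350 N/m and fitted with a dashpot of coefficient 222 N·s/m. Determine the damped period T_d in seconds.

Parallel springs add: k_eq = 3 × 4350 = 13050 N/m.
ω_n = √(k_eq/m) = √(13050/76.0) = 13.10 rad/s.
Critical damping c_c = 2√(k_eq·m) = 2√(13050 × 76.0) = 1992 N·s/m, so ζ = c/c_c = 222/1992 = 0.1115.
ω_d = ω_n√(1 − ζ²) = 13.10 × √(1 − 0.0124) = 13.02 rad/s.
T_d = 2π/ω_d = 0.4825 s.

0.482 s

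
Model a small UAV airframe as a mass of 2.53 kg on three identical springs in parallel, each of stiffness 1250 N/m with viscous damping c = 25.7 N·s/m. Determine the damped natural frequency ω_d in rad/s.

Parallel springs add: k_eq = 3 × 1250 = 3750 N/m.
ω_n = √(k_eq/m) = √(3750/2.53) = 38.50 rad/s.
Critical damping c_c = 2√(k_eq·m) = 2√(3750 × 2.53) = 194.8 N·s/m, so ζ = c/c_c = 25.7/194.8 = 0.1319.
ω_d = ω_n√(1 − ζ²) = 38.50 × √(1 − 0.0174) = 38.16 rad/s.

38.2 rad/s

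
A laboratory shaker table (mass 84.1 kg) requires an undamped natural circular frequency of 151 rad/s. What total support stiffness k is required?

k = m·ω_n² = 84.1 × 151.0² = 84.1 × 22800 = 1918000 N/m.

1920000 N/m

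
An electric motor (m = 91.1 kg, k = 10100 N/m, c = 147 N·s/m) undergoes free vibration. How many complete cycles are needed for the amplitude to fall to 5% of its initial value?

7 cycles

ζ = c/(2√(km)) = 147/(2√(10100 × 91.1)) = 147/1918 = 0.07662.
Logarithmic decrement δ = 2πζ/√(1 − ζ²) = 2π × 0.07662/√(1 − 0.00587) = 0.4829.
x_n/x₀ = e^(−nδ) ≤ 0.05; take ln: n ≥ ln(1/0.05)/δ = 2.996/0.4829 = 6.204.
So 7 complete cycles are required.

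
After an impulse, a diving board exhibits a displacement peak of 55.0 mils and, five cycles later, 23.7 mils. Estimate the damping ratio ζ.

0.0268

Logarithmic decrement δ = (1/n)·ln(x₀/x_n) = (1/5)·ln(55.0/23.7) = (1/5)·ln(2.321) = 0.1684.
ζ = δ/√(4π² + δ²) = 0.1684/√(39.48 + 0.0283) = 0.1684/6.285 = 0.02679.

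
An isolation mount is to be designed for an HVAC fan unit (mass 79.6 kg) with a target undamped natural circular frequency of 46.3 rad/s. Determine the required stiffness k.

171000 N/m

k = m·ω_n² = 79.6 × 46.30² = 79.6 × 2144 = 170600 N/m.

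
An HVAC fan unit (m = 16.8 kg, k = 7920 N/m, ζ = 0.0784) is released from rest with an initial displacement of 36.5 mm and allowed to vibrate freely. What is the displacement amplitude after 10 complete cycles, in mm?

0.261 mm

Logarithmic decrement δ = 2πζ/√(1 − ζ²) = 2π × 0.07840/√(1 − 0.00615) = 0.4941.
After n cycles, x_n/x₀ = e^(−nδ), so x_10 = 36.5 × e^(−10 × 0.4941) = 36.5 × 0.007146 = 0.2608 mm.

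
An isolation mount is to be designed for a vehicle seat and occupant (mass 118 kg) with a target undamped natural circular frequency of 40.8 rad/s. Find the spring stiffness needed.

k = m·ω_n² = 118 × 40.80² = 118 × 1665 = 196400 N/m.

196000 N/m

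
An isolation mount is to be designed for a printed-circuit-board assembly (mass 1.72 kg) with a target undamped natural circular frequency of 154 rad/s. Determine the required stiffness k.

40800 N/m

k = m·ω_n² = 1.72 × 154.0² = 1.72 × 23720 = 40790 N/m.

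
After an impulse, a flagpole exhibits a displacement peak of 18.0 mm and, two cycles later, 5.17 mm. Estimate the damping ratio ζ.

Logarithmic decrement δ = (1/n)·ln(x₀/x_n) = (1/2)·ln(18.0/5.17) = (1/2)·ln(3.482) = 0.6237.
ζ = δ/√(4π² + δ²) = 0.6237/√(39.48 + 0.389) = 0.6237/6.314 = 0.09879.

0.0988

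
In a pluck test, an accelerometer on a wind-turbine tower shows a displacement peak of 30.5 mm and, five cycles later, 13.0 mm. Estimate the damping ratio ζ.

Logarithmic decrement δ = (1/n)·ln(x₀/x_n) = (1/5)·ln(30.5/13.0) = (1/5)·ln(2.346) = 0.1706.
ζ = δ/√(4π² + δ²) = 0.1706/√(39.48 + 0.0291) = 0.1706/6.285 = 0.02713.

0.0271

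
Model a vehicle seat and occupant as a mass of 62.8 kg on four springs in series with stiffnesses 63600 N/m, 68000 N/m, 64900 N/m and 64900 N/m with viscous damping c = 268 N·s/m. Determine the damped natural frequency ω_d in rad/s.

Series springs: 1/k_eq = 1/63600 + 1/68000 + 1/64900 + 1/64900 = 6.125×10^-5, so k_eq = 16330 N/m.
ω_n = √(k_eq/m) = √(16330/62.8) = 16.12 rad/s.
Critical damping c_c = 2√(k_eq·m) = 2√(16330 × 62.8) = 2025 N·s/m, so ζ = c/c_c = 268/2025 = 0.1323.
ω_d = ω_n√(1 − ζ²) = 16.12 × √(1 − 0.0175) = 15.98 rad/s.

16.0 rad/s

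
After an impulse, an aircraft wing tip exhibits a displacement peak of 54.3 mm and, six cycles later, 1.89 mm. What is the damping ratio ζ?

Logarithmic decrement δ = (1/n)·ln(x₀/x_n) = (1/6)·ln(54.3/1.89) = (1/6)·ln(28.73) = 0.5597.
ζ = δ/√(4π² + δ²) = 0.5597/√(39.48 + 0.313) = 0.5597/6.308 = 0.08872.

0.0887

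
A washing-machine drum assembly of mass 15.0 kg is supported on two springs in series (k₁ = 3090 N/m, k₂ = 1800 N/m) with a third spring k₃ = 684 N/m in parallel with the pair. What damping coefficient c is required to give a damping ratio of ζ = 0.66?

218 N·s/m

Series pair: k_s = k₁k₂/(k₁+k₂) = (3090)(1800)/(3090 + 1800) = 1137 N/m. In parallel with k₃: k_eq = 1137 + 684 = 1821 N/m.
c_c = 2√(k_eq·m) = 2√(1821 × 15.0) = 330.6 N·s/m.
c = ζ·c_c = 0.66 × 330.6 = 218.2 N·s/m.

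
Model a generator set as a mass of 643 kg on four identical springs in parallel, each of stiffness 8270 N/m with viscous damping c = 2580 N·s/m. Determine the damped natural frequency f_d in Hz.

1.10 Hz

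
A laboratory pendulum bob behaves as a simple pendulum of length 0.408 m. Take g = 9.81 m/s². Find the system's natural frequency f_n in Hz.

0.780 Hz

For a simple pendulum ω_n = √(g/L) = √(9.81/0.408) = √24.04 = 4.903 rad/s.
f_n = ω_n/(2π) = 4.903/6.283 = 0.7804 Hz.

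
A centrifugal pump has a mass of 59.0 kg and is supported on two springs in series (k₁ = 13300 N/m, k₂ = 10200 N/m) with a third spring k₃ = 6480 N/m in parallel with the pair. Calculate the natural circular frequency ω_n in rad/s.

14.4 rad/s

Series pair: k_s = k₁k₂/(k₁+k₂) = (13300)(10200)/(13300 + 10200) = 5773 N/m. In parallel with k₃: k_eq = 5773 + 6480 = 12250 N/m.
ω_n = √(k_eq/m) = √(12250/59.0) = √207.7 = 14.41 rad/s.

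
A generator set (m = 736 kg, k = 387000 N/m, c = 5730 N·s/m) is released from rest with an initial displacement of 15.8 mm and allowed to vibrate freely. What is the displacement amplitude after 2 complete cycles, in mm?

ζ = c/(2√(km)) = 5730/(2√(387000 × 736)) = 5730/33750 = 0.1698.
Logarithmic decrement δ = 2πζ/√(1 − ζ²) = 2π × 0.1698/√(1 − 0.0288) = 1.082.
After n cycles, x_n/x₀ = e^(−nδ), so x_2 = 15.8 × e^(−2 × 1.082) = 15.8 × 0.1148 = 1.814 mm.

1.81 mm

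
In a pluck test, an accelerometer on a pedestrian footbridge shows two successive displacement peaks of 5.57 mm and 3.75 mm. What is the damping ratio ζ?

0.0628

Logarithmic decrement δ = (1/n)·ln(x₀/x_n) = (1/1)·ln(5.57/3.75) = (1/1)·ln(1.485) = 0.3956.
ζ = δ/√(4π² + δ²) = 0.3956/√(39.48 + 0.157) = 0.3956/6.296 = 0.06284.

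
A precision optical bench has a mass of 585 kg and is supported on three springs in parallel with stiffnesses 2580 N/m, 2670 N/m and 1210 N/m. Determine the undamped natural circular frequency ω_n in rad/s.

Parallel springs add: k_eq = 2580 + 2670 + 1210 = 6460 N/m.
ω_n = √(k_eq/m) = √(6460/585) = √11.04 = 3.323 rad/s.

3.32 rad/s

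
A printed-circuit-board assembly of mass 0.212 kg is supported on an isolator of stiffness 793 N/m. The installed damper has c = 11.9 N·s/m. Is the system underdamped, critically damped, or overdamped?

c_c = 2√(k·m) = 25.93 N·s/m; ζ = c/c_c = 11.9/25.93 = 0.459.
Since ζ < 1 the system is underdamped.

underdamped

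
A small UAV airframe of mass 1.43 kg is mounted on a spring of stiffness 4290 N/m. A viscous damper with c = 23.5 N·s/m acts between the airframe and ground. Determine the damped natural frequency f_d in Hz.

ω_n = √(k/m) = √(4290/1.43) = 54.77 rad/s.
Critical damping c_c = 2√(k·m) = 2√(4290 × 1.43) = 156.6 N·s/m, so ζ = c/c_c = 23.5/156.6 = 0.1500.
ω_d = ω_n√(1 − ζ²) = 54.77 × √(1 − 0.0225) = 54.15 rad/s.
f_d = ω_d/(2π) = 8.619 Hz.

8.62 Hz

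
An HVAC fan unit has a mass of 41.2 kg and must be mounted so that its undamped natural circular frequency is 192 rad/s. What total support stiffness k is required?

1520000 N/m

k = m·ω_n² = 41.2 × 192.0² = 41.2 × 36860 = 1519000 N/m.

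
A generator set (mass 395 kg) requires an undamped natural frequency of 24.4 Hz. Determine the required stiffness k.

ω_n = 2πf_n = 2π × 24.4 = 153.3 rad/s.
k = m·ω_n² = 395 × 153.3² = 395 × 23500 = 9284000 N/m.

9280000 N/m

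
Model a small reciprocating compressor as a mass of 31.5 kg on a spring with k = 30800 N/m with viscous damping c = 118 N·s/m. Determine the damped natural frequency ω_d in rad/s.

31.2 rad/s

ω_n = √(k/m) = √(30800/31.5) = 31.27 rad/s.
Critical damping c_c = 2√(k·m) = 2√(30800 × 31.5) = 1970 N·s/m, so ζ = c/c_c = 118/1970 = 0.05990.
ω_d = ω_n√(1 − ζ²) = 31.27 × √(1 − 0.00359) = 31.21 rad/s.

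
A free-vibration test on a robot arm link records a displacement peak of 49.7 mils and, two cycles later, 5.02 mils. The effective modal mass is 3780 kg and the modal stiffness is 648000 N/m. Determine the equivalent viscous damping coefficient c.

17800 N·s/m

Logarithmic decrement δ = (1/n)·ln(x₀/x_n) = (1/2)·ln(49.7/5.02) = (1/2)·ln(9.900) = 1.146.
ζ = δ/√(4π² + δ²) = 1.146/√(39.48 + 1.31) = 1.146/6.387 = 0.1795.
c = ζ · 2√(km) = 0.1795 × 2√(648000 × 3780) = 0.1795 × 98980 = 17770 N·s/m.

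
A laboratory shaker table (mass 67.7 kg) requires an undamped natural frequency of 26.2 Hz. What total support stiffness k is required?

1830000 N/m

ω_n = 2πf_n = 2π × 26.2 = 164.6 rad/s.
k = m·ω_n² = 67.7 × 164.6² = 67.7 × 27100 = 1835000 N/m.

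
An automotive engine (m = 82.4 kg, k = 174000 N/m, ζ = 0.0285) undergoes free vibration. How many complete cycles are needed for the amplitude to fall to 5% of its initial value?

17 cycles

Logarithmic decrement δ = 2πζ/√(1 − ζ²) = 2π × 0.02850/√(1 − 0.000812) = 0.1791.
x_n/x₀ = e^(−nδ) ≤ 0.05; take ln: n ≥ ln(1/0.05)/δ = 2.996/0.1791 = 16.72.
So 17 complete cycles are required.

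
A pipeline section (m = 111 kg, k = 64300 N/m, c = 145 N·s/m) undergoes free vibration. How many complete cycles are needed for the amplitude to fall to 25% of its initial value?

9 cycles

ζ = c/(2√(km)) = 145/(2√(64300 × 111)) = 145/5343 = 0.02714.
Logarithmic decrement δ = 2πζ/√(1 − ζ²) = 2π × 0.02714/√(1 − 0.000736) = 0.1706.
x_n/x₀ = e^(−nδ) ≤ 0.25; take ln: n ≥ ln(1/0.25)/δ = 1.386/0.1706 = 8.127.
So 9 complete cycles are required.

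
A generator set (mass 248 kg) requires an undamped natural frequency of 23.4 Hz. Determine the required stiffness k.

ω_n = 2πf_n = 2π × 23.4 = 147.0 rad/s.
k = m·ω_n² = 248 × 147.0² = 248 × 21620 = 5361000 N/m.

5360000 N/m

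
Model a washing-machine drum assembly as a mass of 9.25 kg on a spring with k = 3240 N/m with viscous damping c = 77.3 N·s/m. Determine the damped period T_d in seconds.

0.344 s

ω_n = √(k/m) = √(3240/9.25) = 18.72 rad/s.
Critical damping c_c = 2√(k·m) = 2√(3240 × 9.25) = 346.2 N·s/m, so ζ = c/c_c = 77.3/346.2 = 0.2233.
ω_d = ω_n√(1 − ζ²) = 18.72 × √(1 − 0.0498) = 18.24 rad/s.
T_d = 2π/ω_d = 0.3444 s.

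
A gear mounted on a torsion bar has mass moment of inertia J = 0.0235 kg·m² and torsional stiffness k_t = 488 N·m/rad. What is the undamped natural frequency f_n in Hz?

ω_n = √(k_t/J) = √(488/0.0235) = √20770 = 144.1 rad/s.
f_n = ω_n/(2π) = 144.1/6.283 = 22.93 Hz.

22.9 Hz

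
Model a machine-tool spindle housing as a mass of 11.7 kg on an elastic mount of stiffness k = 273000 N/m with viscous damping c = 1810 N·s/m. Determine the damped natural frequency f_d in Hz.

ω_n = √(k/m) = √(273000/11.7) = 152.8 rad/s.
Critical damping c_c = 2√(k·m) = 2√(273000 × 11.7) = 3574 N·s/m, so ζ = c/c_c = 1810/3574 = 0.5064.
ω_d = ω_n√(1 − ζ²) = 152.8 × √(1 − 0.256) = 131.7 rad/s.
f_d = ω_d/(2π) = 20.96 Hz.

21.0 Hz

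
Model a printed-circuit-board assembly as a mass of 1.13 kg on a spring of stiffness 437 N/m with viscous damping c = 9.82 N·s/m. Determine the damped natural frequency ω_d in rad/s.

19.2 rad/s

ω_n = √(k/m) = √(437.0/1.13) = 19.67 rad/s.
Critical damping c_c = 2√(k·m) = 2√(437.0 × 1.13) = 44.44 N·s/m, so ζ = c/c_c = 9.82/44.44 = 0.2210.
ω_d = ω_n√(1 − ζ²) = 19.67 × √(1 − 0.0488) = 19.18 rad/s.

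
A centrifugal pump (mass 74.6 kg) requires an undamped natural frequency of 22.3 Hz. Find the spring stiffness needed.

ω_n = 2πf_n = 2π × 22.3 = 140.1 rad/s.
k = m·ω_n² = 74.6 × 140.1² = 74.6 × 19630 = 1465000 N/m.

1460000 N/m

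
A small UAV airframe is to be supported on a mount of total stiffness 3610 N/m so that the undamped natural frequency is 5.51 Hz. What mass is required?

3.01 kg

ω_n = 2πf_n = 2π × 5.51 = 34.62 rad/s.
m = k/ω_n² = 3610/34.62² = 3610/1199 = 3.012 kg.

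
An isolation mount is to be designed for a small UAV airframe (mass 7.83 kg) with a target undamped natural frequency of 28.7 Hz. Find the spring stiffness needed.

255000 N/m

ω_n = 2πf_n = 2π × 28.7 = 180.3 rad/s.
k = m·ω_n² = 7.83 × 180.3² = 7.83 × 32520 = 254600 N/m.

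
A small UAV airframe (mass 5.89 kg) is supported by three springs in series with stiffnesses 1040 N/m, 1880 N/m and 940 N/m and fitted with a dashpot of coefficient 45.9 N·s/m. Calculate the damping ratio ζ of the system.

0.478

Series springs: 1/k_eq = 1/1040 + 1/1880 + 1/940 = 0.002557, so k_eq = 391.0 N/m.
ω_n = √(k_eq/m) = √(391.0/5.89) = 8.148 rad/s.
Critical damping c_c = 2√(k_eq·m) = 2√(391.0 × 5.89) = 95.98 N·s/m, so ζ = c/c_c = 45.9/95.98 = 0.4782.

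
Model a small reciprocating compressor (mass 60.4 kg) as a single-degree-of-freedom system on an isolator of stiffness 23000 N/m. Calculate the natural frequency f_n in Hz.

3.11 Hz

ω_n = √(k/m) = √(23000/60.4) = √380.8 = 19.51 rad/s.
f_n = ω_n/(2π) = 19.51/6.283 = 3.106 Hz.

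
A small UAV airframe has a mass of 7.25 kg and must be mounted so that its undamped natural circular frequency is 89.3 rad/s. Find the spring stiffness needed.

57800 N/m

k = m·ω_n² = 7.25 × 89.30² = 7.25 × 7974 = 57820 N/m.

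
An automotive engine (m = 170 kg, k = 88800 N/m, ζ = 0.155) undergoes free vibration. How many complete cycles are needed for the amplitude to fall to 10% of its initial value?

Logarithmic decrement δ = 2πζ/√(1 − ζ²) = 2π × 0.1550/√(1 − 0.0240) = 0.9858.
x_n/x₀ = e^(−nδ) ≤ 0.1; take ln: n ≥ ln(1/0.1)/δ = 2.303/0.9858 = 2.336.
So 3 complete cycles are required.

3 cycles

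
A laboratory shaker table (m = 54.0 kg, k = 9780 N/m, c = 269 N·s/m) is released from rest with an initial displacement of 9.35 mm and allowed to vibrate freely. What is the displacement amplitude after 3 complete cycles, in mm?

ζ = c/(2√(km)) = 269/(2√(9780 × 54.0)) = 269/1453 = 0.1851.
Logarithmic decrement δ = 2πζ/√(1 − ζ²) = 2π × 0.1851/√(1 − 0.0343) = 1.183.
After n cycles, x_n/x₀ = e^(−nδ), so x_3 = 9.35 × e^(−3 × 1.183) = 9.35 × 0.02873 = 0.2686 mm.

0.269 mm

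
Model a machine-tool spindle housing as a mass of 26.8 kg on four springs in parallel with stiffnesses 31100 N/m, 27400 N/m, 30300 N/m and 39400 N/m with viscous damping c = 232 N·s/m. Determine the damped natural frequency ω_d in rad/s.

69.0 rad/s

Parallel springs add: k_eq = 31100 + 27400 + 30300 + 39400 = 128200 N/m.
ω_n = √(k_eq/m) = √(128200/26.8) = 69.16 rad/s.
Critical damping c_c = 2√(k_eq·m) = 2√(128200 × 26.8) = 3707 N·s/m, so ζ = c/c_c = 232/3707 = 0.06258.
ω_d = ω_n√(1 − ζ²) = 69.16 × √(1 − 0.00392) = 69.03 rad/s.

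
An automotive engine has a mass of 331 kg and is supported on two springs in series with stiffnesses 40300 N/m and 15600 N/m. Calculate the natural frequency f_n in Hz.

Series springs: 1/k_eq = 1/40300 + 1/15600 = 8.892×10^-5, so k_eq = 11250 N/m.
ω_n = √(k_eq/m) = √(11250/331) = √33.98 = 5.829 rad/s.
f_n = ω_n/(2π) = 5.829/6.283 = 0.9277 Hz.

0.928 Hz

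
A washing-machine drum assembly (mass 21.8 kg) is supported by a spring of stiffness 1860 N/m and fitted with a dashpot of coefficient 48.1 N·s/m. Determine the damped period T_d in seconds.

0.685 s

ω_n = √(k/m) = √(1860/21.8) = 9.237 rad/s.
Critical damping c_c = 2√(k·m) = 2√(1860 × 21.8) = 402.7 N·s/m, so ζ = c/c_c = 48.1/402.7 = 0.1194.
ω_d = ω_n√(1 − ζ²) = 9.237 × √(1 − 0.0143) = 9.171 rad/s.
T_d = 2π/ω_d = 0.6851 s.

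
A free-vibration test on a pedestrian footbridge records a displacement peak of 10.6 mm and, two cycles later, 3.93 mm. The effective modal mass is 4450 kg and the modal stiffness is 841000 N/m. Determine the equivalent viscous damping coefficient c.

Logarithmic decrement δ = (1/n)·ln(x₀/x_n) = (1/2)·ln(10.6/3.93) = (1/2)·ln(2.697) = 0.4961.
ζ = δ/√(4π² + δ²) = 0.4961/√(39.48 + 0.246) = 0.4961/6.303 = 0.07871.
c = ζ · 2√(km) = 0.07871 × 2√(841000 × 4450) = 0.07871 × 122400 = 9631 N·s/m.

9630 N·s/m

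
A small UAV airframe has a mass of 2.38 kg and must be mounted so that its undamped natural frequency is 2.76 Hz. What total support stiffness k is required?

ω_n = 2πf_n = 2π × 2.76 = 17.34 rad/s.
k = m·ω_n² = 2.38 × 17.34² = 2.38 × 300.7 = 715.7 N/m.

716 N/m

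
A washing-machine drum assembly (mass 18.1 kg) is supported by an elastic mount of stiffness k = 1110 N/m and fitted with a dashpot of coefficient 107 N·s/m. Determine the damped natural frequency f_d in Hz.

ω_n = √(k/m) = √(1110/18.1) = 7.831 rad/s.
Critical damping c_c = 2√(k·m) = 2√(1110 × 18.1) = 283.5 N·s/m, so ζ = c/c_c = 107/283.5 = 0.3774.
ω_d = ω_n√(1 − ζ²) = 7.831 × √(1 − 0.142) = 7.252 rad/s.
f_d = ω_d/(2π) = 1.154 Hz.

1.15 Hz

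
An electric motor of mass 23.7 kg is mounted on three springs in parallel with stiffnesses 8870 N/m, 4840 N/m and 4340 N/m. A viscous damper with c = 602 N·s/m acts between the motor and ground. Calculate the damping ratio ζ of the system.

Parallel springs add: k_eq = 8870 + 4840 + 4340 = 18050 N/m.
ω_n = √(k_eq/m) = √(18050/23.7) = 27.60 rad/s.
Critical damping c_c = 2√(k_eq·m) = 2√(18050 × 23.7) = 1308 N·s/m, so ζ = c/c_c = 602/1308 = 0.4602.

0.460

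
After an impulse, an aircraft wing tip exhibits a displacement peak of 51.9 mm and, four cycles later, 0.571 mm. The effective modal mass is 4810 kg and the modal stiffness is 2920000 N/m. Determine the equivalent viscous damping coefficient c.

Logarithmic decrement δ = (1/n)·ln(x₀/x_n) = (1/4)·ln(51.9/0.571) = (1/4)·ln(90.89) = 1.127.
ζ = δ/√(4π² + δ²) = 1.127/√(39.48 + 1.27) = 1.127/6.384 = 0.1766.
c = ζ · 2√(km) = 0.1766 × 2√(2920000 × 4810) = 0.1766 × 237000 = 41860 N·s/m.

41900 N·s/m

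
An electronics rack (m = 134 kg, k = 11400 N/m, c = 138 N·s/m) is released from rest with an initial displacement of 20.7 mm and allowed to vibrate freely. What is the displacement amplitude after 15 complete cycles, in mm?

0.106 mm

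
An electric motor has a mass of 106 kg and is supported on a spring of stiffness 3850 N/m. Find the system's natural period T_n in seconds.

1.04 s

ω_n = √(k/m) = √(3850/106) = √36.32 = 6.027 rad/s.
T_n = 2π/ω_n = 6.283/6.027 = 1.043 s.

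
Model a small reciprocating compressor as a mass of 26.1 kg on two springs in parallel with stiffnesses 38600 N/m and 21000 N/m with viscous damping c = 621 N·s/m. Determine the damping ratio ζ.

Parallel springs add: k_eq = 38600 + 21000 = 59600 N/m.
ω_n = √(k_eq/m) = √(59600/26.1) = 47.79 rad/s.
Critical damping c_c = 2√(k_eq·m) = 2√(59600 × 26.1) = 2494 N·s/m, so ζ = c/c_c = 621/2494 = 0.2490.

0.249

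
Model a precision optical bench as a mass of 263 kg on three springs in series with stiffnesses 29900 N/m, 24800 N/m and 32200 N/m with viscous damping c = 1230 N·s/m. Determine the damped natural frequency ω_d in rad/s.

Series springs: 1/k_eq = 1/29900 + 1/24800 + 1/32200 = 0.0001048, so k_eq = 9540 N/m.
ω_n = √(k_eq/m) = √(9540/263) = 6.023 rad/s.
Critical damping c_c = 2√(k_eq·m) = 2√(9540 × 263) = 3168 N·s/m, so ζ = c/c_c = 1230/3168 = 0.3883.
ω_d = ω_n√(1 − ζ²) = 6.023 × √(1 − 0.151) = 5.550 rad/s.

5.55 rad/s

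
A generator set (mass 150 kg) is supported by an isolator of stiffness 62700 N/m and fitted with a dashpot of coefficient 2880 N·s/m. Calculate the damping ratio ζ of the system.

ω_n = √(k/m) = √(62700/150) = 20.45 rad/s.
Critical damping c_c = 2√(k·m) = 2√(62700 × 150) = 6134 N·s/m, so ζ = c/c_c = 2880/6134 = 0.4696.

0.470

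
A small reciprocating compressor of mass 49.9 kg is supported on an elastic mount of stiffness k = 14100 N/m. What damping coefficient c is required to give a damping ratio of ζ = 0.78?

1310 N·s/m

c_c = 2√(k·m) = 2√(14100 × 49.9) = 1678 N·s/m.
c = ζ·c_c = 0.78 × 1678 = 1309 N·s/m.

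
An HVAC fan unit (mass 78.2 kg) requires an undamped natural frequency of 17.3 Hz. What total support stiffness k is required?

ω_n = 2πf_n = 2π × 17.3 = 108.7 rad/s.
k = m·ω_n² = 78.2 × 108.7² = 78.2 × 11820 = 924000 N/m.

924000 N/m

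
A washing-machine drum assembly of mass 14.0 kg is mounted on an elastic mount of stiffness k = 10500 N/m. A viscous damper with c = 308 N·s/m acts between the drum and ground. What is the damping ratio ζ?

0.402

ω_n = √(k/m) = √(10500/14.0) = 27.39 rad/s.
Critical damping c_c = 2√(k·m) = 2√(10500 × 14.0) = 766.8 N·s/m, so ζ = c/c_c = 308/766.8 = 0.4017.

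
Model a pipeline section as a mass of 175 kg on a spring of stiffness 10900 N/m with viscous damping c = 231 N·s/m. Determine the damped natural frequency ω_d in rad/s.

ω_n = √(k/m) = √(10900/175) = 7.892 rad/s.
Critical damping c_c = 2√(k·m) = 2√(10900 × 175) = 2762 N·s/m, so ζ = c/c_c = 231/2762 = 0.08363.
ω_d = ω_n√(1 − ζ²) = 7.892 × √(1 − 0.00699) = 7.864 rad/s.

7.86 rad/s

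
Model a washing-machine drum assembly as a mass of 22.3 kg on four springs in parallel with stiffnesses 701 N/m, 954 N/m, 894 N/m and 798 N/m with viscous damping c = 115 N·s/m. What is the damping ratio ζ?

0.210

Parallel springs add: k_eq = 701 + 954 + 894 + 798 = 3347 N/m.
ω_n = √(k_eq/m) = √(3347/22.3) = 12.25 rad/s.
Critical damping c_c = 2√(k_eq·m) = 2√(3347 × 22.3) = 546.4 N·s/m, so ζ = c/c_c = 115/546.4 = 0.2105.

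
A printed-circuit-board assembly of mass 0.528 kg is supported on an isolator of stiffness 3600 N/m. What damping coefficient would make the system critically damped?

87.2 N·s/m

c_c = 2√(k·m) = 2√(3600 × 0.528) = 2 × 43.60 = 87.20 N·s/m.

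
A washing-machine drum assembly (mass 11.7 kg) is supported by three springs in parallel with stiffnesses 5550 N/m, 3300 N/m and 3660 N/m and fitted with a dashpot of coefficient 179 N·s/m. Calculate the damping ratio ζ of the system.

Parallel springs add: k_eq = 5550 + 3300 + 3660 = 12510 N/m.
ω_n = √(k_eq/m) = √(12510/11.7) = 32.70 rad/s.
Critical damping c_c = 2√(k_eq·m) = 2√(12510 × 11.7) = 765.2 N·s/m, so ζ = c/c_c = 179/765.2 = 0.2339.

0.234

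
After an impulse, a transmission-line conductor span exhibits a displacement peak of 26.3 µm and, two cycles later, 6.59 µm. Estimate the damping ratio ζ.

0.109

Logarithmic decrement δ = (1/n)·ln(x₀/x_n) = (1/2)·ln(26.3/6.59) = (1/2)·ln(3.991) = 0.6920.
ζ = δ/√(4π² + δ²) = 0.6920/√(39.48 + 0.479) = 0.6920/6.321 = 0.1095.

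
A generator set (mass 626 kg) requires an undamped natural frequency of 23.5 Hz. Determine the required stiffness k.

13600000 N/m

ω_n = 2πf_n = 2π × 23.5 = 147.7 rad/s.
k = m·ω_n² = 626 × 147.7² = 626 × 21800 = 13650000 N/m.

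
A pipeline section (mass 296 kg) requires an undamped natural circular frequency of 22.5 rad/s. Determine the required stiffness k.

k = m·ω_n² = 296 × 22.50² = 296 × 506.2 = 149800 N/m.

150000 N/m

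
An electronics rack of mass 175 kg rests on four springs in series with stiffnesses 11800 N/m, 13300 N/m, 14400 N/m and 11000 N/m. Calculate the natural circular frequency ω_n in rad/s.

4.22 rad/s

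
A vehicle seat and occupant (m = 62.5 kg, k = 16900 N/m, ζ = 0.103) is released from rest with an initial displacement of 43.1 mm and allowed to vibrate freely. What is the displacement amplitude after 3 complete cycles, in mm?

6.12 mm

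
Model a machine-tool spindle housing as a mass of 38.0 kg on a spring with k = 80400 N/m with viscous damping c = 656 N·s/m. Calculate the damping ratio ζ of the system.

ω_n = √(k/m) = √(80400/38.0) = 46.00 rad/s.
Critical damping c_c = 2√(k·m) = 2√(80400 × 38.0) = 3496 N·s/m, so ζ = c/c_c = 656/3496 = 0.1877.

0.188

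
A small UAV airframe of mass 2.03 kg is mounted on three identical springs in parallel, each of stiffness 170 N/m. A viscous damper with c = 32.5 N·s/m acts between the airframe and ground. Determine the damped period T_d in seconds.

0.459 s

Parallel springs add: k_eq = 3 × 170 = 510.0 N/m.
ω_n = √(k_eq/m) = √(510.0/2.03) = 15.85 rad/s.
Critical damping c_c = 2√(k_eq·m) = 2√(510.0 × 2.03) = 64.35 N·s/m, so ζ = c/c_c = 32.5/64.35 = 0.5050.
ω_d = ω_n√(1 − ζ²) = 15.85 × √(1 − 0.255) = 13.68 rad/s.
T_d = 2π/ω_d = 0.4593 s.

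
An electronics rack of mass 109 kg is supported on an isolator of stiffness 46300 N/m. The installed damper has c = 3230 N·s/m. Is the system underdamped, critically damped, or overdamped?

underdamped

c_c = 2√(k·m) = 4493 N·s/m; ζ = c/c_c = 3230/4493 = 0.719.
Since ζ < 1 the system is underdamped.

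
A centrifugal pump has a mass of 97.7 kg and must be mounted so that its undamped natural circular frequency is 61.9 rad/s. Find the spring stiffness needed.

374000 N/m

k = m·ω_n² = 97.7 × 61.90² = 97.7 × 3832 = 374300 N/m.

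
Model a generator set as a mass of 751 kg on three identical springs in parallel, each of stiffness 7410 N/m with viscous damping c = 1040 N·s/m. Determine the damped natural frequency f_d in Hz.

Parallel springs add: k_eq = 3 × 7410 = 22230 N/m.
ω_n = √(k_eq/m) = √(22230/751) = 5.441 rad/s.
Critical damping c_c = 2√(k_eq·m) = 2√(22230 × 751) = 8172 N·s/m, so ζ = c/c_c = 1040/8172 = 0.1273.
ω_d = ω_n√(1 − ζ²) = 5.441 × √(1 − 0.0162) = 5.396 rad/s.
f_d = ω_d/(2π) = 0.8589 Hz.

0.859 Hz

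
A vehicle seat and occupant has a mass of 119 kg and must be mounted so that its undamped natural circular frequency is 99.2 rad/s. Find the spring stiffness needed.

k = m·ω_n² = 119 × 99.20² = 119 × 9841 = 1171000 N/m.

1170000 N/m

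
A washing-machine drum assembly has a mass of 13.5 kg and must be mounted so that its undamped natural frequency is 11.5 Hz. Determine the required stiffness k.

70500 N/m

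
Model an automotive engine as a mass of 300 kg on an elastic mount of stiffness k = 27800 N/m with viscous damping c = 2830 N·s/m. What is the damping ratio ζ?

ω_n = √(k/m) = √(27800/300) = 9.626 rad/s.
Critical damping c_c = 2√(k·m) = 2√(27800 × 300) = 5776 N·s/m, so ζ = c/c_c = 2830/5776 = 0.4900.

0.490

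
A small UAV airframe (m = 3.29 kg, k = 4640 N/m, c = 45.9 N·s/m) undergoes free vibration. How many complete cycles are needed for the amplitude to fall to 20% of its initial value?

2 cycles

ζ = c/(2√(km)) = 45.9/(2√(4640 × 3.29)) = 45.9/247.1 = 0.1857.
Logarithmic decrement δ = 2πζ/√(1 − ζ²) = 2π × 0.1857/√(1 − 0.0345) = 1.188.
x_n/x₀ = e^(−nδ) ≤ 0.2; take ln: n ≥ ln(1/0.2)/δ = 1.609/1.188 = 1.355.
So 2 complete cycles are required.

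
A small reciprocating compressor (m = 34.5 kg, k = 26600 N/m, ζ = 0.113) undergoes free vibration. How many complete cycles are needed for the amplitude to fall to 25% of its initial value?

Logarithmic decrement δ = 2πζ/√(1 − ζ²) = 2π × 0.1130/√(1 − 0.0128) = 0.7146.
x_n/x₀ = e^(−nδ) ≤ 0.25; take ln: n ≥ ln(1/0.25)/δ = 1.386/0.7146 = 1.940.
So 2 complete cycles are required.

2 cycles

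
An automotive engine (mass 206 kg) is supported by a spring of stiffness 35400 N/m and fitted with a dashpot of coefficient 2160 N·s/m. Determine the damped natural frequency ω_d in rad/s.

12.0 rad/s

ω_n = √(k/m) = √(35400/206) = 13.11 rad/s.
Critical damping c_c = 2√(k·m) = 2√(35400 × 206) = 5401 N·s/m, so ζ = c/c_c = 2160/5401 = 0.3999.
ω_d = ω_n√(1 − ζ²) = 13.11 × √(1 − 0.160) = 12.01 rad/s.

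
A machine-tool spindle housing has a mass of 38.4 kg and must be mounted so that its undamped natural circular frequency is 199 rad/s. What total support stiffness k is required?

1520000 N/m

k = m·ω_n² = 38.4 × 199.0² = 38.4 × 39600 = 1521000 N/m.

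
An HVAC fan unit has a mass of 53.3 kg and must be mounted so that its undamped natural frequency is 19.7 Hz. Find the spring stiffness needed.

817000 N/m

ω_n = 2πf_n = 2π × 19.7 = 123.8 rad/s.
k = m·ω_n² = 53.3 × 123.8² = 53.3 × 15320 = 816600 N/m.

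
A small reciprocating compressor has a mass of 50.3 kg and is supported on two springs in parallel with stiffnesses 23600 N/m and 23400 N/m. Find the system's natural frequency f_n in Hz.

4.87 Hz

Parallel springs add: k_eq = 23600 + 23400 = 47000 N/m.
ω_n = √(k_eq/m) = √(47000/50.3) = √934.4 = 30.57 rad/s.
f_n = ω_n/(2π) = 30.57/6.283 = 4.865 Hz.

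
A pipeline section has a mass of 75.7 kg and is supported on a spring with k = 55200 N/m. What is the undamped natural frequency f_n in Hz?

ω_n = √(k/m) = √(55200/75.7) = √729.2 = 27.00 rad/s.
f_n = ω_n/(2π) = 27.00/6.283 = 4.298 Hz.

4.30 Hz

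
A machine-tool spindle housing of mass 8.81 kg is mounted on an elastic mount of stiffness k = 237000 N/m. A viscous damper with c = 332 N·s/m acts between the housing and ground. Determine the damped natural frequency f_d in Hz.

ω_n = √(k/m) = √(237000/8.81) = 164.0 rad/s.
Critical damping c_c = 2√(k·m) = 2√(237000 × 8.81) = 2890 N·s/m, so ζ = c/c_c = 332/2890 = 0.1149.
ω_d = ω_n√(1 − ζ²) = 164.0 × √(1 − 0.0132) = 162.9 rad/s.
f_d = ω_d/(2π) = 25.93 Hz.

25.9 Hz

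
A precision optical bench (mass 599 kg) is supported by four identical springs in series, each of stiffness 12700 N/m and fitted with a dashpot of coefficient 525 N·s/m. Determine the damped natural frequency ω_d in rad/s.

Series springs: 1/k_eq = 4/12700, so k_eq = 12700/4 = 3175 N/m.
ω_n = √(k_eq/m) = √(3175/599) = 2.302 rad/s.
Critical damping c_c = 2√(k_eq·m) = 2√(3175 × 599) = 2758 N·s/m, so ζ = c/c_c = 525/2758 = 0.1903.
ω_d = ω_n√(1 − ζ²) = 2.302 × √(1 − 0.0362) = 2.260 rad/s.

2.26 rad/s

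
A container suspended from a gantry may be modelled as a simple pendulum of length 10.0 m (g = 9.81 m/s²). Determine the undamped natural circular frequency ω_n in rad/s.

0.990 rad/s

For a simple pendulum ω_n = √(g/L) = √(9.81/10.0) = √0.9810 = 0.9905 rad/s.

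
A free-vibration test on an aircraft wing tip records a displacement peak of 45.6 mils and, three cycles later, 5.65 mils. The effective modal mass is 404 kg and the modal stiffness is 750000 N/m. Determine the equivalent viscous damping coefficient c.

Logarithmic decrement δ = (1/n)·ln(x₀/x_n) = (1/3)·ln(45.6/5.65) = (1/3)·ln(8.071) = 0.6961.
ζ = δ/√(4π² + δ²) = 0.6961/√(39.48 + 0.485) = 0.6961/6.322 = 0.1101.
c = ζ · 2√(km) = 0.1101 × 2√(750000 × 404) = 0.1101 × 34810 = 3833 N·s/m.

3830 N·s/m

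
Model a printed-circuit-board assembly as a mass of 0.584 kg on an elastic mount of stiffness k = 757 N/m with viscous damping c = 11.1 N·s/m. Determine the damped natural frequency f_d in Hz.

5.53 Hz

ω_n = √(k/m) = √(757.0/0.584) = 36.00 rad/s.
Critical damping c_c = 2√(k·m) = 2√(757.0 × 0.584) = 42.05 N·s/m, so ζ = c/c_c = 11.1/42.05 = 0.2640.
ω_d = ω_n√(1 − ζ²) = 36.00 × √(1 − 0.0697) = 34.73 rad/s.
f_d = ω_d/(2π) = 5.527 Hz.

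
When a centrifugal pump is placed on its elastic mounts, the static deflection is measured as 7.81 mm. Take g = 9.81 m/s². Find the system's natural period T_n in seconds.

ω_n = √(g/δ_st) = √(9.81/0.00781) = √1256 = 35.44 rad/s.
T_n = 2π/ω_n = 6.283/35.44 = 0.1773 s.

0.177 s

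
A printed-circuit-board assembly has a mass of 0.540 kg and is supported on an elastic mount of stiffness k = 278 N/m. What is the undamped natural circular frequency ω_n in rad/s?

ω_n = √(k/m) = √(278.0/0.540) = √514.8 = 22.69 rad/s.

22.7 rad/s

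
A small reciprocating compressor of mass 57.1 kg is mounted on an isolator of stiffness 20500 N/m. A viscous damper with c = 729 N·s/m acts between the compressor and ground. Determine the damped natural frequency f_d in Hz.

ω_n = √(k/m) = √(20500/57.1) = 18.95 rad/s.
Critical damping c_c = 2√(k·m) = 2√(20500 × 57.1) = 2164 N·s/m, so ζ = c/c_c = 729/2164 = 0.3369.
ω_d = ω_n√(1 − ζ²) = 18.95 × √(1 − 0.114) = 17.84 rad/s.
f_d = ω_d/(2π) = 2.839 Hz.

2.84 Hz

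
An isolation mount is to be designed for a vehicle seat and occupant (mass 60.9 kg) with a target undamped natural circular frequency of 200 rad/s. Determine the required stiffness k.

2440000 N/m

k = m·ω_n² = 60.9 × 200.0² = 60.9 × 40000 = 2436000 N/m.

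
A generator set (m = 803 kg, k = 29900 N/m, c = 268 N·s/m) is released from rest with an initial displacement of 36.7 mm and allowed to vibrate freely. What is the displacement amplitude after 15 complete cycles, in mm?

ζ = c/(2√(km)) = 268/(2√(29900 × 803)) = 268/9800 = 0.02735.
Logarithmic decrement δ = 2πζ/√(1 − ζ²) = 2π × 0.02735/√(1 − 0.000748) = 0.1719.
After n cycles, x_n/x₀ = e^(−nδ), so x_15 = 36.7 × e^(−15 × 0.1719) = 36.7 × 0.07590 = 2.785 mm.

2.79 mm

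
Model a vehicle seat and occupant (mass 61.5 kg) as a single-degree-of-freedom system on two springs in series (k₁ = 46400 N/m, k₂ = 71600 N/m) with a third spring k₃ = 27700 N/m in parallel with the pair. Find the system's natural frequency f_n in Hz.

4.80 Hz

Series pair: k_s = k₁k₂/(k₁+k₂) = (46400)(71600)/(46400 + 71600) = 28150 N/m. In parallel with k₃: k_eq = 28150 + 27700 = 55850 N/m.
ω_n = √(k_eq/m) = √(55850/61.5) = √908.2 = 30.14 rad/s.
f_n = ω_n/(2π) = 30.14/6.283 = 4.796 Hz.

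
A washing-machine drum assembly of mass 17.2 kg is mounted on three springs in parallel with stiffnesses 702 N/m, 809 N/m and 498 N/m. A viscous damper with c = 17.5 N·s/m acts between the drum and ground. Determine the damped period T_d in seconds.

Parallel springs add: k_eq = 702 + 809 + 498 = 2009 N/m.
ω_n = √(k_eq/m) = √(2009/17.2) = 10.81 rad/s.
Critical damping c_c = 2√(k_eq·m) = 2√(2009 × 17.2) = 371.8 N·s/m, so ζ = c/c_c = 17.5/371.8 = 0.04707.
ω_d = ω_n√(1 − ζ²) = 10.81 × √(1 − 0.00222) = 10.80 rad/s.
T_d = 2π/ω_d = 0.5820 s.

0.582 s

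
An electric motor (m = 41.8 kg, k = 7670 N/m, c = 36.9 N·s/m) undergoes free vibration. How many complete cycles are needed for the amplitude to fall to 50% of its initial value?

4 cycles

ζ = c/(2√(km)) = 36.9/(2√(7670 × 41.8)) = 36.9/1132 = 0.03258.
Logarithmic decrement δ = 2πζ/√(1 − ζ²) = 2π × 0.03258/√(1 − 0.00106) = 0.2048.
x_n/x₀ = e^(−nδ) ≤ 0.5; take ln: n ≥ ln(1/0.5)/δ = 0.6931/0.2048 = 3.384.
So 4 complete cycles are required.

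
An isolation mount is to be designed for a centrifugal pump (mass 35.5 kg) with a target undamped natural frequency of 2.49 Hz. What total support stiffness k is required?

ω_n = 2πf_n = 2π × 2.49 = 15.65 rad/s.
k = m·ω_n² = 35.5 × 15.65² = 35.5 × 244.8 = 8689 N/m.

8690 N/m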